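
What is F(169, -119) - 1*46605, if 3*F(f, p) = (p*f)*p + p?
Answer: 2253275/3 ≈ 7.5109e+5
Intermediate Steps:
F(f, p) = p/3 + f*p²/3 (F(f, p) = ((p*f)*p + p)/3 = ((f*p)*p + p)/3 = (f*p² + p)/3 = (p + f*p²)/3 = p/3 + f*p²/3)
F(169, -119) - 1*46605 = (⅓)*(-119)*(1 + 169*(-119)) - 1*46605 = (⅓)*(-119)*(1 - 20111) - 46605 = (⅓)*(-119)*(-20110) - 46605 = 2393090/3 - 46605 = 2253275/3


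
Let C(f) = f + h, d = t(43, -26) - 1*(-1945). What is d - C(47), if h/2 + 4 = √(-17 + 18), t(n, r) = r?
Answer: 1878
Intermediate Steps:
h = -6 (h = -8 + 2*√(-17 + 18) = -8 + 2*√1 = -8 + 2*1 = -8 + 2 = -6)
d = 1919 (d = -26 - 1*(-1945) = -26 + 1945 = 1919)
C(f) = -6 + f (C(f) = f - 6 = -6 + f)
d - C(47) = 1919 - (-6 + 47) = 1919 - 1*41 = 1919 - 41 = 1878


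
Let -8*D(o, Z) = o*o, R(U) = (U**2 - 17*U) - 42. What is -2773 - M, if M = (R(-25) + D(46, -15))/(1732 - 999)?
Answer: -4066705/1466 ≈ -2774.0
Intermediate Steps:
R(U) = -42 + U**2 - 17*U
D(o, Z) = -o**2/8 (D(o, Z) = -o*o/8 = -o**2/8)
M = 1487/1466 (M = ((-42 + (-25)**2 - 17*(-25)) - 1/8*46**2)/(1732 - 999) = ((-42 + 625 + 425) - 1/8*2116)/733 = (1008 - 529/2)*(1/733) = (1487/2)*(1/733) = 1487/1466 ≈ 1.0143)
-2773 - M = -2773 - 1*1487/1466 = -2773 - 1487/1466 = -4066705/1466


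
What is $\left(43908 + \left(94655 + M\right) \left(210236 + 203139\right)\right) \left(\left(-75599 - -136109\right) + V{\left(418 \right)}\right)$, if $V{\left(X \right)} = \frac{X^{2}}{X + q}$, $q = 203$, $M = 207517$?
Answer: $\frac{174649870755836336}{23} \approx 7.5935 \cdot 10^{15}$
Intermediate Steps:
$V{\left(X \right)} = \frac{X^{2}}{203 + X}$ ($V{\left(X \right)} = \frac{X^{2}}{X + 203} = \frac{X^{2}}{203 + X}$)
$\left(43908 + \left(94655 + M\right) \left(210236 + 203139\right)\right) \left(\left(-75599 - -136109\right) + V{\left(418 \right)}\right) = \left(43908 + \left(94655 + 207517\right) \left(210236 + 203139\right)\right) \left(\left(-75599 - -136109\right) + \frac{418^{2}}{203 + 418}\right) = \left(43908 + 302172 \cdot 413375\right) \left(\left(-75599 + 136109\right) + \frac{174724}{621}\right) = \left(43908 + 124910350500\right) \left(60510 + 174724 \cdot \frac{1}{621}\right) = 124910394408 \left(60510 + \frac{174724}{621}\right) = 124910394408 \cdot \frac{37751434}{621} = \frac{174649870755836336}{23}$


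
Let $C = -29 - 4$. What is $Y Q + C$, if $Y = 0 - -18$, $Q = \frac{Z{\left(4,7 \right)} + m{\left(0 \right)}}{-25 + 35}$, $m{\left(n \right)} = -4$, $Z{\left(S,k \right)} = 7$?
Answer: $- \frac{138}{5} \approx -27.6$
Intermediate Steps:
$C = -33$ ($C = -29 - 4 = -33$)
$Q = \frac{3}{10}$ ($Q = \frac{7 - 4}{-25 + 35} = \frac{3}{10} \approx 0.3$)
$Y = 18$ ($Y = 0 + 18 = 18$)
$Y Q + C = 18 \cdot \frac{3}{10} - 33 = \frac{27}{5} - 33 = - \frac{138}{5}$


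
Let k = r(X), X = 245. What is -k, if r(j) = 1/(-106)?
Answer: 1/106 ≈ 0.0094340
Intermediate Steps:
r(j) = -1/106
k = -1/106 ≈ -0.0094340
-k = -1*(-1/106) = 1/106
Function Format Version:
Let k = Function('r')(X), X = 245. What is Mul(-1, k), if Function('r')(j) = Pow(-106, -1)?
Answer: Rational(1, 106) ≈ 0.0094340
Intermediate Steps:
Function('r')(j) = Rational(-1, 106)
k = Rational(-1, 106) ≈ -0.0094340
Mul(-1, k) = Mul(-1, Rational(-1, 106)) = Rational(1, 106)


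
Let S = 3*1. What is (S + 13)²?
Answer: 256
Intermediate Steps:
S = 3
(S + 13)² = (3 + 13)² = 16² = 256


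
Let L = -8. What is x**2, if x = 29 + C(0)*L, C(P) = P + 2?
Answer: 169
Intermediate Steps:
C(P) = 2 + P
x = 13 (x = 29 + (2 + 0)*(-8) = 29 + 2*(-8) = 29 - 16 = 13)
x**2 = 13**2 = 169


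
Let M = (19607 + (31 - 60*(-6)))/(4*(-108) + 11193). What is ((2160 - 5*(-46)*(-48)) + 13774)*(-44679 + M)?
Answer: -784297302858/3587 ≈ -2.1865e+8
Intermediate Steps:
M = 6666/3587 (M = (19607 + (31 + 360))/(-432 + 11193) = (19607 + 391)/10761 = 19998*(1/10761) = 6666/3587 ≈ 1.8584)
((2160 - 5*(-46)*(-48)) + 13774)*(-44679 + M) = ((2160 - 5*(-46)*(-48)) + 13774)*(-44679 + 6666/3587) = ((2160 - (-230)*(-48)) + 13774)*(-160256907/3587) = ((2160 - 1*11040) + 13774)*(-160256907/3587) = ((2160 - 11040) + 13774)*(-160256907/3587) = (-8880 + 13774)*(-160256907/3587) = 4894*(-160256907/3587) = -784297302858/3587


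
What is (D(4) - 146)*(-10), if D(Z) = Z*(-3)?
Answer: 1580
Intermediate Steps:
D(Z) = -3*Z
(D(4) - 146)*(-10) = (-3*4 - 146)*(-10) = (-12 - 146)*(-10) = -158*(-10) = 1580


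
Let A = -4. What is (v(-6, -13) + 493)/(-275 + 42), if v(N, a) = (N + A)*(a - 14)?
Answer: -763/233 ≈ -3.2747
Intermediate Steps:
v(N, a) = (-14 + a)*(-4 + N) (v(N, a) = (N - 4)*(a - 14) = (-4 + N)*(-14 + a) = (-14 + a)*(-4 + N))
(v(-6, -13) + 493)/(-275 + 42) = ((56 - 14*(-6) - 4*(-13) - 6*(-13)) + 493)/(-275 + 42) = ((56 + 84 + 52 + 78) + 493)/(-233) = (270 + 493)*(-1/233) = 763*(-1/233) = -763/233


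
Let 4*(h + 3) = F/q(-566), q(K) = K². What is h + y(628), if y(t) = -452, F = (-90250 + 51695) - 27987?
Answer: -291557231/640712 ≈ -455.05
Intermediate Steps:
F = -66542 (F = -38555 - 27987 = -66542)
h = -1955407/640712 (h = -3 + (-66542/((-566)²))/4 = -3 + (-66542/320356)/4 = -3 + (-66542*1/320356)/4 = -3 + (¼)*(-33271/160178) = -3 - 33271/640712 = -1955407/640712 ≈ -3.0519)
h + y(628) = -1955407/640712 - 452 = -291557231/640712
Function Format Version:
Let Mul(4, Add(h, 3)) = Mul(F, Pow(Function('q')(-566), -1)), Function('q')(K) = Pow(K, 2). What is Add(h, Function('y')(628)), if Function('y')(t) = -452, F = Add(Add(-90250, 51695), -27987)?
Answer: Rational(-291557231, 640712) ≈ -455.05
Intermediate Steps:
F = -66542 (F = Add(-38555, -27987) = -66542)
h = Rational(-1955407, 640712) (h = Add(-3, Mul(Rational(1, 4), Mul(-66542, Pow(Pow(-566, 2), -1)))) = Add(-3, Mul(Rational(1, 4), Mul(-66542, Pow(320356, -1)))) = Add(-3, Mul(Rational(1, 4), Mul(-66542, Rational(1, 320356)))) = Add(-3, Mul(Rational(1, 4), Rational(-33271, 160178))) = Add(-3, Rational(-33271, 640712)) = Rational(-1955407, 640712) ≈ -3.0519)
Add(h, Function('y')(628)) = Add(Rational(-1955407, 640712), -452) = Rational(-291557231, 640712)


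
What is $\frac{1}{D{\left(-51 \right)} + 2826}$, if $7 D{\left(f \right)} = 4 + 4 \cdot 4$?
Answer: $\frac{7}{19802} \approx 0.0003535$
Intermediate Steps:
$D{\left(f \right)} = \frac{20}{7}$ ($D{\left(f \right)} = \frac{4 + 4 \cdot 4}{7} = \frac{4 + 16}{7} = \frac{1}{7} \cdot 20 = \frac{20}{7}$)
$\frac{1}{D{\left(-51 \right)} + 2826} = \frac{1}{\frac{20}{7} + 2826} = \frac{1}{\frac{19802}{7}} = \frac{7}{19802}$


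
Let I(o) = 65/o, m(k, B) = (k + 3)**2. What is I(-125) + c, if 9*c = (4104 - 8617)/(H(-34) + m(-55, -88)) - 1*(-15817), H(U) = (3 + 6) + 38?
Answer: 1087379483/618975 ≈ 1756.7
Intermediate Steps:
H(U) = 47 (H(U) = 9 + 38 = 47)
m(k, B) = (3 + k)**2
c = 43508054/24759 (c = ((4104 - 8617)/(47 + (3 - 55)**2) - 1*(-15817))/9 = (-4513/(47 + (-52)**2) + 15817)/9 = (-4513/(47 + 2704) + 15817)/9 = (-4513/2751 + 15817)/9 = (1/9)*(43508054/2751) = 43508054/24759 ≈ 1757.3)
I(-125) + c = 65/(-125) + 43508054/24759 = 65*(-1/125) + 43508054/24759 = -13/25 + 43508054/24759 = 1087379483/618975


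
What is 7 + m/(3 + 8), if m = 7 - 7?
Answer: 7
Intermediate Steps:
m = 0
7 + m/(3 + 8) = 7 + 0/(3 + 8) = 7 + 0/11 = 7 + 0*(1/11) = 7 + 0 = 7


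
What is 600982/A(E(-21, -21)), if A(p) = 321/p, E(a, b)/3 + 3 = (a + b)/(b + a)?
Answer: -1201964/107 ≈ -11233.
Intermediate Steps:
E(a, b) = -6 (E(a, b) = -9 + 3*((a + b)/(b + a)) = -9 + 3*((a + b)/(a + b)) = -9 + 3*1 = -9 + 3 = -6)
600982/A(E(-21, -21)) = 600982/((321/(-6))) = 600982/((321*(-1/6))) = 600982/(-107/2) = 600982*(-2/107) = -1201964/107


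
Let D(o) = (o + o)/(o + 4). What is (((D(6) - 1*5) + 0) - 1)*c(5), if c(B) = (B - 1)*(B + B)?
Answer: -192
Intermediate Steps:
D(o) = 2*o/(4 + o) (D(o) = (2*o)/(4 + o) = 2*o/(4 + o))
c(B) = 2*B*(-1 + B) (c(B) = (-1 + B)*(2*B) = 2*B*(-1 + B))
(((D(6) - 1*5) + 0) - 1)*c(5) = (((2*6/(4 + 6) - 1*5) + 0) - 1)*(2*5*(-1 + 5)) = (((2*6/10 - 5) + 0) - 1)*(2*5*4) = (((2*6*(⅒) - 5) + 0) - 1)*40 = (((6/5 - 5) + 0) - 1)*40 = ((-19/5 + 0) - 1)*40 = (-19/5 - 1)*40 = -24/5*40 = -192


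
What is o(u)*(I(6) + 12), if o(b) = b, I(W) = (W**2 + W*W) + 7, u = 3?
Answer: 273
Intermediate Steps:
I(W) = 7 + 2*W**2 (I(W) = (W**2 + W**2) + 7 = 2*W**2 + 7 = 7 + 2*W**2)
o(u)*(I(6) + 12) = 3*((7 + 2*6**2) + 12) = 3*((7 + 2*36) + 12) = 3*((7 + 72) + 12) = 3*(79 + 12) = 3*91 = 273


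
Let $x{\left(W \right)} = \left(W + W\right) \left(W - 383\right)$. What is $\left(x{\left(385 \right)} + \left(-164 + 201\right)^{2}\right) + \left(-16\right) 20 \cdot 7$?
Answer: $669$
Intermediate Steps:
$x{\left(W \right)} = 2 W \left(-383 + W\right)$
$\left(x{\left(385 \right)} + \left(-164 + 201\right)^{2}\right) + \left(-16\right) 20 \cdot 7 = \left(2 \cdot 385 \left(-383 + 385\right) + \left(-164 + 201\right)^{2}\right) + \left(-16\right) 20 \cdot 7 = \left(2 \cdot 385 \cdot 2 + 37^{2}\right) - 2240 = \left(1540 + 1369\right) - 2240 = 2909 - 2240 = 669$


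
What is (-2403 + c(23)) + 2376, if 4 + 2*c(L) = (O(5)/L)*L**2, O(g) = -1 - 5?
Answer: -98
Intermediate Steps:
O(g) = -6
c(L) = -2 - 3*L (c(L) = -2 + ((-6/L)*L**2)/2 = -2 + (-6*L)/2 = -2 - 3*L)
(-2403 + c(23)) + 2376 = (-2403 + (-2 - 3*23)) + 2376 = (-2403 + (-2 - 69)) + 2376 = (-2403 - 71) + 2376 = -2474 + 2376 = -98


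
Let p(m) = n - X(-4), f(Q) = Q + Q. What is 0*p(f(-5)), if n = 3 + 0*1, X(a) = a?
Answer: 0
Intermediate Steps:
f(Q) = 2*Q
n = 3 (n = 3 + 0 = 3)
p(m) = 7 (p(m) = 3 - 1*(-4) = 3 + 4 = 7)
0*p(f(-5)) = 0*7 = 0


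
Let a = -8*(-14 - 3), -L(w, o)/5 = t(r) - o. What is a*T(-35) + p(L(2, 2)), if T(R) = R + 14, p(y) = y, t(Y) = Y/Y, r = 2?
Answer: -2851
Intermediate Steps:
t(Y) = 1
L(w, o) = -5 + 5*o (L(w, o) = -5*(1 - o) = -5 + 5*o)
a = 136 (a = -8*(-17) = 136)
T(R) = 14 + R
a*T(-35) + p(L(2, 2)) = 136*(14 - 35) + (-5 + 5*2) = 136*(-21) + (-5 + 10) = -2856 + 5 = -2851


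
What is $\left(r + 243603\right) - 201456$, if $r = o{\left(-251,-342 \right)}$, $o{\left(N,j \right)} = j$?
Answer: $41805$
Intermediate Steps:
$r = -342$
$\left(r + 243603\right) - 201456 = \left(-342 + 243603\right) - 201456 = 243261 - 201456 = 41805$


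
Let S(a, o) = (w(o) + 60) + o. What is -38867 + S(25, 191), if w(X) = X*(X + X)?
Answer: 34346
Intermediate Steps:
w(X) = 2*X**2 (w(X) = X*(2*X) = 2*X**2)
S(a, o) = 60 + o + 2*o**2 (S(a, o) = (2*o**2 + 60) + o = (60 + 2*o**2) + o = 60 + o + 2*o**2)
-38867 + S(25, 191) = -38867 + (60 + 191 + 2*191**2) = -38867 + (60 + 191 + 2*36481) = -38867 + (60 + 191 + 72962) = -38867 + 73213 = 34346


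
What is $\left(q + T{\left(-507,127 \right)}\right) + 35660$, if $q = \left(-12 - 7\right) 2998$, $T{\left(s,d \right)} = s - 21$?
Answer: $-21830$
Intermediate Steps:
$T{\left(s,d \right)} = -21 + s$ ($T{\left(s,d \right)} = s - 21 = -21 + s$)
$q = -56962$ ($q = \left(-19\right) 2998 = -56962$)
$\left(q + T{\left(-507,127 \right)}\right) + 35660 = \left(-56962 - 528\right) + 35660 = -57490 + 35660 = -21830$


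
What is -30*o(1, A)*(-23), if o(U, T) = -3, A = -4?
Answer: -2070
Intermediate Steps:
-30*o(1, A)*(-23) = -30*(-3)*(-23) = 90*(-23) = -2070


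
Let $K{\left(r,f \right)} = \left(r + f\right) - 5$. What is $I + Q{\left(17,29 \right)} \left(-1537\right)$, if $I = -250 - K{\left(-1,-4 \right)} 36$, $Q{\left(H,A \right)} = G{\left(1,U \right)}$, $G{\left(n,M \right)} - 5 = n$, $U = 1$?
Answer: $-9112$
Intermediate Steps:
$G{\left(n,M \right)} = 5 + n$
$K{\left(r,f \right)} = -5 + f + r$ ($K{\left(r,f \right)} = \left(f + r\right) - 5 = -5 + f + r$)
$Q{\left(H,A \right)} = 6$ ($Q{\left(H,A \right)} = 5 + 1 = 6$)
$I = 110$ ($I = -250 - \left(-5 - 4 - 1\right) 36 = -250 - \left(-10\right) 36 = -250 - -360 = -250 + 360 = 110$)
$I + Q{\left(17,29 \right)} \left(-1537\right) = 110 + 6 \left(-1537\right) = 110 - 9222 = -9112$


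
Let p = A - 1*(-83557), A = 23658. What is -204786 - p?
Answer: -312001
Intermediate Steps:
p = 107215 (p = 23658 - 1*(-83557) = 23658 + 83557 = 107215)
-204786 - p = -204786 - 1*107215 = -204786 - 107215 = -312001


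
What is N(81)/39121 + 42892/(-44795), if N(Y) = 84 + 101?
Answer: -1669690857/1752425195 ≈ -0.95279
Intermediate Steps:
N(Y) = 185
N(81)/39121 + 42892/(-44795) = 185/39121 + 42892/(-44795) = 185*(1/39121) + 42892*(-1/44795) = 185/39121 - 42892/44795 = -1669690857/1752425195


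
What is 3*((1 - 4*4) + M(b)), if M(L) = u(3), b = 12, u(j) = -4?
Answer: -57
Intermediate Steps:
M(L) = -4
3*((1 - 4*4) + M(b)) = 3*((1 - 4*4) - 4) = 3*((1 - 16) - 4) = 3*(-15 - 4) = 3*(-19) = -57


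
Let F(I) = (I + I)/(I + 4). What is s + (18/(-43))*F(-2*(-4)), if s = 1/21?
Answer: -461/903 ≈ -0.51052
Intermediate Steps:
F(I) = 2*I/(4 + I) (F(I) = (2*I)/(4 + I) = 2*I/(4 + I))
s = 1/21 ≈ 0.047619
s + (18/(-43))*F(-2*(-4)) = 1/21 + (18/(-43))*(2*(-2*(-4))/(4 - 2*(-4))) = 1/21 + (18*(-1/43))*(2*8/(4 + 8)) = 1/21 - 36*8/(43*12) = 1/21 - 18/43*4/3 = 1/21 - 24/43 = -461/903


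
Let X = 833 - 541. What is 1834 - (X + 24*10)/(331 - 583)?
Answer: 16525/9 ≈ 1836.1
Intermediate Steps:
X = 292
1834 - (X + 24*10)/(331 - 583) = 1834 - (292 + 24*10)/(331 - 583) = 1834 - (292 + 240)/(-252) = 1834 - 532*(-1)/252 = 1834 - 1*(-19/9) = 1834 + 19/9 = 16525/9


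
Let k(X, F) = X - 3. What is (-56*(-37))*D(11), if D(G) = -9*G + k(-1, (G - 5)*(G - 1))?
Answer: -213416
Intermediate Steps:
k(X, F) = -3 + X
D(G) = -4 - 9*G (D(G) = -9*G + (-3 - 1) = -9*G - 4 = -4 - 9*G)
(-56*(-37))*D(11) = (-56*(-37))*(-4 - 9*11) = 2072*(-4 - 99) = 2072*(-103) = -213416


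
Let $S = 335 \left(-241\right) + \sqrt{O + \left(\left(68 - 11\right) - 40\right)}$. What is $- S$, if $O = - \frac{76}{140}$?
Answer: $80735 - \frac{24 \sqrt{35}}{35} \approx 80731.0$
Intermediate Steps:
$O = - \frac{19}{35}$ ($O = \left(-76\right) \frac{1}{140} = - \frac{19}{35} \approx -0.54286$)
$S = -80735 + \frac{24 \sqrt{35}}{35}$ ($S = 335 \left(-241\right) + \sqrt{- \frac{19}{35} + \left(\left(68 - 11\right) - 40\right)} = -80735 + \sqrt{- \frac{19}{35} + \left(57 - 40\right)} = -80735 + \sqrt{- \frac{19}{35} + 17} = -80735 + \sqrt{\frac{576}{35}} = -80735 + \frac{24 \sqrt{35}}{35} \approx -80731.0$)
$- S = - (-80735 + \frac{24 \sqrt{35}}{35}) = 80735 - \frac{24 \sqrt{35}}{35}$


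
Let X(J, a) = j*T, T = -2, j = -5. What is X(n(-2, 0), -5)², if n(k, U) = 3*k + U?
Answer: 100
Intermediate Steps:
n(k, U) = U + 3*k
X(J, a) = 10 (X(J, a) = -5*(-2) = 10)
X(n(-2, 0), -5)² = 10² = 100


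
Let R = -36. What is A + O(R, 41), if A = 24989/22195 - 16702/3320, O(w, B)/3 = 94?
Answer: 2049210939/7368740 ≈ 278.10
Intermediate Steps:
O(w, B) = 282 (O(w, B) = 3*94 = 282)
A = -28773741/7368740 (A = 24989*(1/22195) - 16702*1/3320 = 24989/22195 - 8351/1660 = -28773741/7368740 ≈ -3.9048)
A + O(R, 41) = -28773741/7368740 + 282 = 2049210939/7368740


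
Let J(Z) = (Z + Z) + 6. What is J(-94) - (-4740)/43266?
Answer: -1311612/7211 ≈ -181.89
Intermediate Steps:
J(Z) = 6 + 2*Z (J(Z) = 2*Z + 6 = 6 + 2*Z)
J(-94) - (-4740)/43266 = (6 + 2*(-94)) - (-4740)/43266 = (6 - 188) - (-4740)/43266 = -182 - 1*(-790/7211) = -182 + 790/7211 = -1311612/7211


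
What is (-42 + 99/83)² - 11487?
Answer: -67662174/6889 ≈ -9821.8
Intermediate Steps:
(-42 + 99/83)² - 11487 = (-3387/83)² - 11487 = 11471769/6889 - 11487 = -67662174/6889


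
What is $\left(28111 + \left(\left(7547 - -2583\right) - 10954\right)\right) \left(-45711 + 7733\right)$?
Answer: $-1036305686$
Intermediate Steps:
$\left(28111 + \left(\left(7547 - -2583\right) - 10954\right)\right) \left(-45711 + 7733\right) = \left(28111 + \left(\left(7547 + 2583\right) - 10954\right)\right) \left(-37978\right) = \left(28111 + \left(10130 - 10954\right)\right) \left(-37978\right) = \left(28111 - 824\right) \left(-37978\right) = 27287 \left(-37978\right) = -1036305686$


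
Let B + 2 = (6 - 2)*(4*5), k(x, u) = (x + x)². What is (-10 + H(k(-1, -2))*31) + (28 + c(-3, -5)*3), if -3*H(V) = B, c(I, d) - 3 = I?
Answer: -788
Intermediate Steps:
c(I, d) = 3 + I
k(x, u) = 4*x² (k(x, u) = (2*x)² = 4*x²)
B = 78 (B = -2 + (6 - 2)*(4*5) = -2 + 4*20 = -2 + 80 = 78)
H(V) = -26 (H(V) = -⅓*78 = -26)
(-10 + H(k(-1, -2))*31) + (28 + c(-3, -5)*3) = (-10 - 26*31) + (28 + (3 - 3)*3) = (-10 - 806) + (28 + 0*3) = -816 + (28 + 0) = -816 + 28 = -788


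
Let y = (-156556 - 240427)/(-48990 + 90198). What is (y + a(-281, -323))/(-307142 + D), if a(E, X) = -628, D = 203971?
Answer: 26275607/4251470568 ≈ 0.0061804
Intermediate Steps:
y = -396983/41208 ≈ -9.6336
(y + a(-281, -323))/(-307142 + D) = (-396983/41208 - 628)/(-307142 + 203971) = -26275607/41208/(-103171) = -26275607/41208*(-1/103171) = 26275607/4251470568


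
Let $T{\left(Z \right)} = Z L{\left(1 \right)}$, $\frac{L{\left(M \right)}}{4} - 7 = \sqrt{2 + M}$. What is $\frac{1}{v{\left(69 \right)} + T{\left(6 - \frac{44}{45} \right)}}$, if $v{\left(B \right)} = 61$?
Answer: $\frac{408285}{79867681} - \frac{40680 \sqrt{3}}{79867681} \approx 0.0042298$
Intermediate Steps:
$L{\left(M \right)} = 28 + 4 \sqrt{2 + M}$
$T{\left(Z \right)} = Z \left(28 + 4 \sqrt{3}\right)$ ($T{\left(Z \right)} = Z \left(28 + 4 \sqrt{2 + 1}\right) = Z \left(28 + 4 \sqrt{3}\right)$)
$\frac{1}{v{\left(69 \right)} + T{\left(6 - \frac{44}{45} \right)}} = \frac{1}{61 + 4 \left(6 - \frac{44}{45}\right) \left(7 + \sqrt{3}\right)} = \frac{1}{61 + 4 \cdot \frac{226}{45} \left(7 + \sqrt{3}\right)} = \frac{1}{61 + \left(\frac{6328}{45} + \frac{904 \sqrt{3}}{45}\right)} = \frac{1}{\frac{9073}{45} + \frac{904 \sqrt{3}}{45}}$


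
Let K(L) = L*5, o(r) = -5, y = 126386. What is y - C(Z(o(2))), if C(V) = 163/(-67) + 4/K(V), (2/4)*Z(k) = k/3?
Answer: 211701027/1675 ≈ 1.2639e+5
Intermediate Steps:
Z(k) = 2*k/3 (Z(k) = 2*(k/3) = 2*k/3)
K(L) = 5*L
C(V) = -163/67 + 4/(5*V) (C(V) = 163/(-67) + 4/((5*V)) = 163*(-1/67) + 4*(1/(5*V)) = -163/67 + 4/(5*V))
y - C(Z(o(2))) = 126386 - (268 - 1630*(-5)/3)/(335*((2/3)*(-5))) = 126386 - (268 - 815*(-10/3))/(335*(-10/3)) = 126386 - (-3)*(268 + 8150/3)/(335*10) = 126386 - (-3)*8954/(335*10*3) = 126386 - 1*(-4477/1675) = 126386 + 4477/1675 = 211701027/1675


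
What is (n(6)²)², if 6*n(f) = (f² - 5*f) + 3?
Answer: 81/16 ≈ 5.0625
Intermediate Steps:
n(f) = ½ - 5*f/6 + f²/6 (n(f) = ((f² - 5*f) + 3)/6 = (3 + f² - 5*f)/6 = ½ - 5*f/6 + f²/6)
(n(6)²)² = ((½ - ⅚*6 + (⅙)*6²)²)² = ((½ - 5 + (⅙)*36)²)² = ((½ - 5 + 6)²)² = ((3/2)²)² = (9/4)² = 81/16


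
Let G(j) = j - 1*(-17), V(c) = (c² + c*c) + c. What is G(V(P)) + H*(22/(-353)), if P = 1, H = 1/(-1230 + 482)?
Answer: 240041/12002 ≈ 20.000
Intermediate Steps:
H = -1/748 (H = 1/(-748) = -1/748 ≈ -0.0013369)
V(c) = c + 2*c² (V(c) = (c² + c²) + c = 2*c² + c = c + 2*c²)
G(j) = 17 + j (G(j) = j + 17 = 17 + j)
G(V(P)) + H*(22/(-353)) = (17 + 1*(1 + 2*1)) - 1/(34*(-353)) = (17 + 1*(1 + 2)) - (-1)/(34*353) = (17 + 1*3) - 1/748*(-22/353) = (17 + 3) + 1/12002 = 20 + 1/12002 = 240041/12002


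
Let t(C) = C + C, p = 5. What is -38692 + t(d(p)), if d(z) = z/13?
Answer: -502986/13 ≈ -38691.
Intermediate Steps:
d(z) = z/13 (d(z) = z*(1/13) = z/13)
t(C) = 2*C
-38692 + t(d(p)) = -38692 + 2*((1/13)*5) = -38692 + 2*(5/13) = -38692 + 10/13 = -502986/13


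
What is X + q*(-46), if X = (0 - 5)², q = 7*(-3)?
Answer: 991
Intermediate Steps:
q = -21
X = 25 (X = (-5)² = 25)
X + q*(-46) = 25 - 21*(-46) = 25 + 966 = 991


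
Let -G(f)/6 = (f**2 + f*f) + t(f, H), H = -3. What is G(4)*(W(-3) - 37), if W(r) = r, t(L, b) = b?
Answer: 6960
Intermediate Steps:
G(f) = 18 - 12*f**2 (G(f) = -6*((f**2 + f*f) - 3) = -6*((f**2 + f**2) - 3) = -6*(2*f**2 - 3) = -6*(-3 + 2*f**2) = 18 - 12*f**2)
G(4)*(W(-3) - 37) = (18 - 12*4**2)*(-3 - 37) = (18 - 12*16)*(-40) = (18 - 192)*(-40) = -174*(-40) = 6960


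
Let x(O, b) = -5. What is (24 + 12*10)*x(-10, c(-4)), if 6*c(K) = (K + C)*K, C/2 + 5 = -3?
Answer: -720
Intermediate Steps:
C = -16 (C = -10 + 2*(-3) = -10 - 6 = -16)
c(K) = K*(-16 + K)/6 (c(K) = ((K - 16)*K)/6 = ((-16 + K)*K)/6 = (K*(-16 + K))/6 = K*(-16 + K)/6)
(24 + 12*10)*x(-10, c(-4)) = (24 + 12*10)*(-5) = (24 + 120)*(-5) = 144*(-5) = -720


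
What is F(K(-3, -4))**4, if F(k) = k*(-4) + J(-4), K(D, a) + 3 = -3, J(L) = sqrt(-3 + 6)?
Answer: (24 + sqrt(3))**4 ≈ 4.3843e+5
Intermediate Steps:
J(L) = sqrt(3)
K(D, a) = -6 (K(D, a) = -3 - 3 = -6)
F(k) = sqrt(3) - 4*k (F(k) = k*(-4) + sqrt(3) = -4*k + sqrt(3) = sqrt(3) - 4*k)
F(K(-3, -4))**4 = (sqrt(3) - 4*(-6))**4 = (sqrt(3) + 24)**4 = (24 + sqrt(3))**4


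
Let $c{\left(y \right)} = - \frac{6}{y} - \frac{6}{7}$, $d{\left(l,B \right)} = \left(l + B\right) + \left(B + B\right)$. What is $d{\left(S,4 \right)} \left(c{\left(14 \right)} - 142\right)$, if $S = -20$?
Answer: $\frac{8024}{7} \approx 1146.3$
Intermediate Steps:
$d{\left(l,B \right)} = l + 3 B$ ($d{\left(l,B \right)} = \left(B + l\right) + 2 B = l + 3 B$)
$c{\left(y \right)} = - \frac{6}{7} - \frac{6}{y}$ ($c{\left(y \right)} = - \frac{6}{y} - \frac{6}{7} = - \frac{6}{7} - \frac{6}{y}$)
$d{\left(S,4 \right)} \left(c{\left(14 \right)} - 142\right) = \left(-20 + 3 \cdot 4\right) \left(\left(- \frac{6}{7} - \frac{6}{14}\right) - 142\right) = \left(-20 + 12\right) \left(\left(- \frac{6}{7} - \frac{3}{7}\right) - 142\right) = - 8 \left(\left(- \frac{6}{7} - \frac{3}{7}\right) - 142\right) = - 8 \left(- \frac{9}{7} - 142\right) = \left(-8\right) \left(- \frac{1003}{7}\right) = \frac{8024}{7}$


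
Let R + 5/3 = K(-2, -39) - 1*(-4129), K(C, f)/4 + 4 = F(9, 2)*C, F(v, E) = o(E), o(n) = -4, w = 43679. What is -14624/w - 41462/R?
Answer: -2807416207/271464985 ≈ -10.342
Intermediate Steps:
F(v, E) = -4
K(C, f) = -16 - 16*C (K(C, f) = -16 + 4*(-4*C) = -16 - 16*C)
R = 12430/3 (R = -5/3 + ((-16 - 16*(-2)) - 1*(-4129)) = -5/3 + ((-16 + 32) + 4129) = -5/3 + (16 + 4129) = -5/3 + 4145 = 12430/3 ≈ 4143.3)
-14624/w - 41462/R = -14624/43679 - 41462/12430/3 = -14624*1/43679 - 41462*3/12430 = -14624/43679 - 62193/6215 = -2807416207/271464985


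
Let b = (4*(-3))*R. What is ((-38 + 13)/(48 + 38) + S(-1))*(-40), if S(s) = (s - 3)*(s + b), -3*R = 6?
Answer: 158740/43 ≈ 3691.6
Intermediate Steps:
R = -2 (R = -⅓*6 = -2)
b = 24 (b = (4*(-3))*(-2) = -12*(-2) = 24)
S(s) = (-3 + s)*(24 + s) (S(s) = (s - 3)*(s + 24) = (-3 + s)*(24 + s))
((-38 + 13)/(48 + 38) + S(-1))*(-40) = ((-38 + 13)/(48 + 38) + (-72 + (-1)² + 21*(-1)))*(-40) = (-25/86 + (-72 + 1 - 21))*(-40) = (-25*1/86 - 92)*(-40) = (-25/86 - 92)*(-40) = -7937/86*(-40) = 158740/43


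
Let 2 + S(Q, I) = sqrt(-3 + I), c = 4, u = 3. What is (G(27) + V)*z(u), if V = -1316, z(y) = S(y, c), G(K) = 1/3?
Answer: 3947/3 ≈ 1315.7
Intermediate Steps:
S(Q, I) = -2 + sqrt(-3 + I)
G(K) = 1/3
z(y) = -1 (z(y) = -2 + sqrt(-3 + 4) = -2 + sqrt(1) = -2 + 1 = -1)
(G(27) + V)*z(u) = (1/3 - 1316)*(-1) = -3947/3*(-1) = 3947/3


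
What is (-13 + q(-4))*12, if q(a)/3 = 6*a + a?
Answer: -1164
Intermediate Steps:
q(a) = 21*a (q(a) = 3*(6*a + a) = 3*(7*a) = 21*a)
(-13 + q(-4))*12 = (-13 + 21*(-4))*12 = (-13 - 84)*12 = -97*12 = -1164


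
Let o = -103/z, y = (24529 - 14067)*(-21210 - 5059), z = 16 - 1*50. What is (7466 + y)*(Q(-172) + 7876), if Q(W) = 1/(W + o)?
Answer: -12434887830387832/5745 ≈ -2.1645e+12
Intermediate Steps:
z = -34 (z = 16 - 50 = -34)
y = -274826278 (y = 10462*(-26269) = -274826278)
o = 103/34 (o = -103/(-34) = -103*(-1/34) = 103/34 ≈ 3.0294)
Q(W) = 1/(103/34 + W) (Q(W) = 1/(W + 103/34) = 1/(103/34 + W))
(7466 + y)*(Q(-172) + 7876) = (7466 - 274826278)*(34/(103 + 34*(-172)) + 7876) = -274818812*(34/(103 - 5848) + 7876) = -274818812*(34/(-5745) + 7876) = -274818812*(34*(-1/5745) + 7876) = -274818812*(-34/5745 + 7876) = -274818812*45247586/5745 = -12434887830387832/5745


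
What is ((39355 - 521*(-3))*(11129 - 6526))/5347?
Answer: 188345554/5347 ≈ 35225.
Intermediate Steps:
((39355 - 521*(-3))*(11129 - 6526))/5347 = ((39355 + 1563)*4603)*(1/5347) = (40918*4603)*(1/5347) = 188345554*(1/5347) = 188345554/5347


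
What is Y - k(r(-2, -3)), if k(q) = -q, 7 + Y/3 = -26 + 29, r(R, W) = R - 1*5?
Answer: -19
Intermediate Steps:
r(R, W) = -5 + R (r(R, W) = R - 5 = -5 + R)
Y = -12 (Y = -21 + 3*(-26 + 29) = -21 + 3*3 = -21 + 9 = -12)
Y - k(r(-2, -3)) = -12 - (-1)*(-5 - 2) = -12 - (-1)*(-7) = -12 - 1*7 = -12 - 7 = -19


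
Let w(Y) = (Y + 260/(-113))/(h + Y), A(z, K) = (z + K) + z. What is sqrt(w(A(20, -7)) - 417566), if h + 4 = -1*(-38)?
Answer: 3*I*sqrt(2659430441823)/7571 ≈ 646.19*I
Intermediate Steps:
A(z, K) = K + 2*z (A(z, K) = (K + z) + z = K + 2*z)
h = 34 (h = -4 - 1*(-38) = -4 + 38 = 34)
w(Y) = (-260/113 + Y)/(34 + Y) (w(Y) = (Y + 260/(-113))/(34 + Y) = (Y + 260*(-1/113))/(34 + Y) = (Y - 260/113)/(34 + Y) = (-260/113 + Y)/(34 + Y))
sqrt(w(A(20, -7)) - 417566) = sqrt((-260/113 + (-7 + 2*20))/(34 + (-7 + 2*20)) - 417566) = sqrt((-260/113 + (-7 + 40))/(34 + (-7 + 40)) - 417566) = sqrt((-260/113 + 33)/(34 + 33) - 417566) = sqrt((3469/113)/67 - 417566) = sqrt((1/67)*(3469/113) - 417566) = sqrt(3469/7571 - 417566) = sqrt(-3161388717/7571) = 3*I*sqrt(2659430441823)/7571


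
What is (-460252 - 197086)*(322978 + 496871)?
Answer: -538917901962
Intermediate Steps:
(-460252 - 197086)*(322978 + 496871) = -657338*819849 = -538917901962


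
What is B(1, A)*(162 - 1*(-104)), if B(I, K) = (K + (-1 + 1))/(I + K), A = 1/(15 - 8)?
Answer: 133/4 ≈ 33.250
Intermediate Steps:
A = 1/7 ≈ 0.14286
B(I, K) = K/(I + K) (B(I, K) = (K + 0)/(I + K) = K/(I + K))
B(1, A)*(162 - 1*(-104)) = (1/(7*(1 + 1/7)))*(162 - 1*(-104)) = (1/(7*(8/7)))*(162 + 104) = ((1/7)*(7/8))*266 = (1/8)*266 = 133/4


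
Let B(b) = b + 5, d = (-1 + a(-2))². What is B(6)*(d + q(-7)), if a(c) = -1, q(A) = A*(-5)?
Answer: 429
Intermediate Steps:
q(A) = -5*A
d = 4 (d = (-1 - 1)² = (-2)² = 4)
B(b) = 5 + b
B(6)*(d + q(-7)) = (5 + 6)*(4 - 5*(-7)) = 11*(4 + 35) = 11*39 = 429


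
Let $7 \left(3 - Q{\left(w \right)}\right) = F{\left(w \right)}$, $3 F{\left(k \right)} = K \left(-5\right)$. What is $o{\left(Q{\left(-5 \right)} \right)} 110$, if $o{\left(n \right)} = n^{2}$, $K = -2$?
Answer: $\frac{308990}{441} \approx 700.66$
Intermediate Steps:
$F{\left(k \right)} = \frac{10}{3}$ ($F{\left(k \right)} = \frac{\left(-2\right) \left(-5\right)}{3} = \frac{1}{3} \cdot 10 = \frac{10}{3}$)
$Q{\left(w \right)} = \frac{53}{21}$ ($Q{\left(w \right)} = 3 - \frac{10}{21} = \frac{53}{21}$)
$o{\left(Q{\left(-5 \right)} \right)} 110 = \left(\frac{53}{21}\right)^{2} \cdot 110 = \frac{2809}{441} \cdot 110 = \frac{308990}{441}$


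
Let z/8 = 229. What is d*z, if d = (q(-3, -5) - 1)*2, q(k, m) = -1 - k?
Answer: 3664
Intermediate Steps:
z = 1832 (z = 8*229 = 1832)
d = 2 (d = ((-1 - 1*(-3)) - 1)*2 = ((-1 + 3) - 1)*2 = (2 - 1)*2 = 1*2 = 2)
d*z = 2*1832 = 3664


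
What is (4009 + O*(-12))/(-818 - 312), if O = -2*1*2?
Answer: -4057/1130 ≈ -3.5903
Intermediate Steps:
O = -4 (O = -2*2 = -4)
(4009 + O*(-12))/(-818 - 312) = (4009 - 4*(-12))/(-818 - 312) = (4009 + 48)/(-1130) = 4057*(-1/1130) = -4057/1130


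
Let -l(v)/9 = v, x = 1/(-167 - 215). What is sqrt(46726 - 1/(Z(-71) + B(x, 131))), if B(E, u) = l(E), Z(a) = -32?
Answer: 6*sqrt(193661520430)/12215 ≈ 216.16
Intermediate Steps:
x = -1/382 (x = 1/(-382) = -1/382 ≈ -0.0026178)
l(v) = -9*v
B(E, u) = -9*E
sqrt(46726 - 1/(Z(-71) + B(x, 131))) = sqrt(46726 - 1/(-32 - 9*(-1/382))) = sqrt(46726 - 1/(-32 + 9/382)) = sqrt(46726 - 1/(-12215/382)) = sqrt(46726 - 1*(-382/12215)) = sqrt(46726 + 382/12215) = sqrt(570758472/12215) = 6*sqrt(193661520430)/12215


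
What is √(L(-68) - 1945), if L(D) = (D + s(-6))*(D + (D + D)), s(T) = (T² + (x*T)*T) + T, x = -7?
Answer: √57215 ≈ 239.20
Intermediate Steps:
s(T) = T - 6*T² (s(T) = (T² + (-7*T)*T) + T = (T² - 7*T²) + T = -6*T² + T = T - 6*T²)
L(D) = 3*D*(-222 + D) (L(D) = (D - 6*(1 - 6*(-6)))*(D + (D + D)) = (D - 6*(1 + 36))*(D + 2*D) = (D - 6*37)*(3*D) = (D - 222)*(3*D) = (-222 + D)*(3*D) = 3*D*(-222 + D))
√(L(-68) - 1945) = √(3*(-68)*(-222 - 68) - 1945) = √(3*(-68)*(-290) - 1945) = √(59160 - 1945) = √57215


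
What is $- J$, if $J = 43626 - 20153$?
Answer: $-23473$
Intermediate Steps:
$J = 23473$ ($J = 43626 - 20153 = 23473$)
$- J = \left(-1\right) 23473 = -23473$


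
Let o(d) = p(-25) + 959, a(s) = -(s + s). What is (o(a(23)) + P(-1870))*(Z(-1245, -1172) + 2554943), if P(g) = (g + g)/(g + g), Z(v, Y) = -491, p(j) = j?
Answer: 2388412620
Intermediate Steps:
P(g) = 1 (P(g) = (2*g)/((2*g)) = (2*g)*(1/(2*g)) = 1)
a(s) = -2*s
o(d) = 934 (o(d) = -25 + 959 = 934)
(o(a(23)) + P(-1870))*(Z(-1245, -1172) + 2554943) = (934 + 1)*(-491 + 2554943) = 935*2554452 = 2388412620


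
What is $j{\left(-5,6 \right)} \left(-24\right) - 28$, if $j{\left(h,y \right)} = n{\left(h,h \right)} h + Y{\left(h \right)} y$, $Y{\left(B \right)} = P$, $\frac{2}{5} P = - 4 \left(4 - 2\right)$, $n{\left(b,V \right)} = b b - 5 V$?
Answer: $8852$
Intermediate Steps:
$n{\left(b,V \right)} = b^{2} - 5 V$
$P = -20$ ($P = \frac{5 \left(- 4 \left(4 - 2\right)\right)}{2} = \frac{5 \left(\left(-4\right) 2\right)}{2} = \frac{5}{2} \left(-8\right) = -20$)
$Y{\left(B \right)} = -20$
$j{\left(h,y \right)} = - 20 y + h \left(h^{2} - 5 h\right)$ ($j{\left(h,y \right)} = \left(h^{2} - 5 h\right) h - 20 y = h \left(h^{2} - 5 h\right) - 20 y = - 20 y + h \left(h^{2} - 5 h\right)$)
$j{\left(-5,6 \right)} \left(-24\right) - 28 = \left(\left(-20\right) 6 + \left(-5\right)^{2} \left(-5 - 5\right)\right) \left(-24\right) - 28 = \left(-120 + 25 \left(-10\right)\right) \left(-24\right) - 28 = \left(-120 - 250\right) \left(-24\right) - 28 = \left(-370\right) \left(-24\right) - 28 = 8880 - 28 = 8852$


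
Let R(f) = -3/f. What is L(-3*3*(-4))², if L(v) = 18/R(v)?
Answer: 46656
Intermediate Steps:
L(v) = -6*v (L(v) = 18/((-3/v)) = 18*(-v/3) = -6*v)
L(-3*3*(-4))² = (-6*(-3*3)*(-4))² = (-(-54)*(-4))² = (-6*36)² = (-216)² = 46656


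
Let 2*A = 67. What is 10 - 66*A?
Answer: -2201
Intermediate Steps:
A = 67/2 (A = (½)*67 = 67/2 ≈ 33.500)
10 - 66*A = 10 - 66*67/2 = 10 - 2211 = -2201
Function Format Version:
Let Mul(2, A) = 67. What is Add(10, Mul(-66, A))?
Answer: -2201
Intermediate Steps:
A = Rational(67, 2) (A = Mul(Rational(1, 2), 67) = Rational(67, 2) ≈ 33.500)
Add(10, Mul(-66, A)) = Add(10, Mul(-66, Rational(67, 2))) = Add(10, -2211) = -2201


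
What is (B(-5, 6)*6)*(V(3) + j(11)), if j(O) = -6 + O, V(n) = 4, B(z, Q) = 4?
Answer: 216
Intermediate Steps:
(B(-5, 6)*6)*(V(3) + j(11)) = (4*6)*(4 + (-6 + 11)) = 24*(4 + 5) = 24*9 = 216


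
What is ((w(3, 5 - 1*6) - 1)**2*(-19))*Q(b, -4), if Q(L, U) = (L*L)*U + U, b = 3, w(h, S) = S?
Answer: 3040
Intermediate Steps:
Q(L, U) = U + U*L**2 (Q(L, U) = L**2*U + U = U*L**2 + U = U + U*L**2)
((w(3, 5 - 1*6) - 1)**2*(-19))*Q(b, -4) = (((5 - 1*6) - 1)**2*(-19))*(-4*(1 + 3**2)) = (((5 - 6) - 1)**2*(-19))*(-4*(1 + 9)) = ((-1 - 1)**2*(-19))*(-4*10) = ((-2)**2*(-19))*(-40) = (4*(-19))*(-40) = -76*(-40) = 3040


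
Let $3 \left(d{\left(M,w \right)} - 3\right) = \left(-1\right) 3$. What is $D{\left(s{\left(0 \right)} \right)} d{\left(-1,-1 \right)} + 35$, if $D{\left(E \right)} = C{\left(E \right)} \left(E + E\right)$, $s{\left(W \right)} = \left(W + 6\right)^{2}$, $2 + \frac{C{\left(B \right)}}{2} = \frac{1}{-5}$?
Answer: $- \frac{2993}{5} \approx -598.6$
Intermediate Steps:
$C{\left(B \right)} = - \frac{22}{5}$ ($C{\left(B \right)} = -4 + \frac{2}{-5} = -4 + 2 \left(- \frac{1}{5}\right) = -4 - \frac{2}{5} = - \frac{22}{5}$)
$d{\left(M,w \right)} = 2$ ($d{\left(M,w \right)} = 3 + \frac{\left(-1\right) 3}{3} = 3 + \frac{1}{3} \left(-3\right) = 3 - 1 = 2$)
$s{\left(W \right)} = \left(6 + W\right)^{2}$
$D{\left(E \right)} = - \frac{44 E}{5}$ ($D{\left(E \right)} = - \frac{22 \left(E + E\right)}{5} = - \frac{22 \cdot 2 E}{5} = - \frac{44 E}{5}$)
$D{\left(s{\left(0 \right)} \right)} d{\left(-1,-1 \right)} + 35 = - \frac{44 \left(6 + 0\right)^{2}}{5} \cdot 2 + 35 = - \frac{44 \cdot 6^{2}}{5} \cdot 2 + 35 = \left(- \frac{44}{5}\right) 36 \cdot 2 + 35 = \left(- \frac{1584}{5}\right) 2 + 35 = - \frac{3168}{5} + 35 = - \frac{2993}{5}$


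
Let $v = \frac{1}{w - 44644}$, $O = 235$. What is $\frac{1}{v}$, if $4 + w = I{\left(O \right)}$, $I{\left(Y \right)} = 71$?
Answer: $-44577$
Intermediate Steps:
$w = 67$ ($w = -4 + 71 = 67$)
$v = - \frac{1}{44577}$ ($v = \frac{1}{67 - 44644} = \frac{1}{-44577} = - \frac{1}{44577} \approx -2.2433 \cdot 10^{-5}$)
$\frac{1}{v} = \frac{1}{- \frac{1}{44577}} = -44577$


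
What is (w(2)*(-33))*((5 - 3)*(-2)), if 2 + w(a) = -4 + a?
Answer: -528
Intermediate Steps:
w(a) = -6 + a (w(a) = -2 + (-4 + a) = -6 + a)
(w(2)*(-33))*((5 - 3)*(-2)) = ((-6 + 2)*(-33))*((5 - 3)*(-2)) = (-4*(-33))*(2*(-2)) = 132*(-4) = -528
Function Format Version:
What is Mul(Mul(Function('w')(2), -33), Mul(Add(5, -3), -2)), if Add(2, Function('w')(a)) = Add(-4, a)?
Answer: -528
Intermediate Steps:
Function('w')(a) = Add(-6, a) (Function('w')(a) = Add(-2, Add(-4, a)) = Add(-6, a))
Mul(Mul(Function('w')(2), -33), Mul(Add(5, -3), -2)) = Mul(Mul(Add(-6, 2), -33), Mul(Add(5, -3), -2)) = Mul(Mul(-4, -33), Mul(2, -2)) = Mul(132, -4) = -528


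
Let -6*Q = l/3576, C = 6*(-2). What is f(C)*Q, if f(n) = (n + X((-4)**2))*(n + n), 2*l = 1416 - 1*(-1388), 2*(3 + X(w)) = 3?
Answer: -6309/298 ≈ -21.171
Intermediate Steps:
X(w) = -3/2 (X(w) = -3 + (1/2)*3 = -3 + 3/2 = -3/2)
C = -12
l = 1402 (l = (1416 - 1*(-1388))/2 = (1416 + 1388)/2 = (1/2)*2804 = 1402)
f(n) = 2*n*(-3/2 + n) (f(n) = (n - 3/2)*(n + n) = (-3/2 + n)*(2*n) = 2*n*(-3/2 + n))
Q = -701/10728 (Q = -701/(3*3576) = -1/6*701/1788 = -701/10728 ≈ -0.065343)
f(C)*Q = -12*(-3 + 2*(-12))*(-701/10728) = -12*(-3 - 24)*(-701/10728) = -12*(-27)*(-701/10728) = 324*(-701/10728) = -6309/298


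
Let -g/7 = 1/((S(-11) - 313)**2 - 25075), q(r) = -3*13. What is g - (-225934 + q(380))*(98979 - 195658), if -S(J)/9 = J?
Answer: -452688447623914/20721 ≈ -2.1847e+10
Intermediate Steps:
q(r) = -39
S(J) = -9*J
g = -7/20721 (g = -7/((-9*(-11) - 313)**2 - 25075) = -7/((99 - 313)**2 - 25075) = -7/((-214)**2 - 25075) = -7/(45796 - 25075) = -7/20721 ≈ -0.00033782)
g - (-225934 + q(380))*(98979 - 195658) = -7/20721 - (-225934 - 39)*(98979 - 195658) = -7/20721 - (-225973)*(-96679) = -7/20721 - 1*21846843667 = -7/20721 - 21846843667 = -452688447623914/20721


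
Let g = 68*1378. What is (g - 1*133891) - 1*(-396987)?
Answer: 356800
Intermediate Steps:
g = 93704
(g - 1*133891) - 1*(-396987) = (93704 - 1*133891) - 1*(-396987) = (93704 - 133891) + 396987 = -40187 + 396987 = 356800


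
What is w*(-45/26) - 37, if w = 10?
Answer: -706/13 ≈ -54.308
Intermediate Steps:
w*(-45/26) - 37 = 10*(-45/26) - 37 = -225/13 - 37 = -706/13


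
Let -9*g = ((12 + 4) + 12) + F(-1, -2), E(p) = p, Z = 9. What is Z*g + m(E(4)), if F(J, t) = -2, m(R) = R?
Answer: -22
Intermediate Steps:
g = -26/9 (g = -(((12 + 4) + 12) - 2)/9 = -((16 + 12) - 2)/9 = -(28 - 2)/9 = -⅑*26 = -26/9 ≈ -2.8889)
Z*g + m(E(4)) = 9*(-26/9) + 4 = -26 + 4 = -22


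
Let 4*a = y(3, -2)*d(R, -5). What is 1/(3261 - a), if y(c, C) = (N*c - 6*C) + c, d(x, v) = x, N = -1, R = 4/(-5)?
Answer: 5/16317 ≈ 0.00030643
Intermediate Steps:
R = -⅘ (R = 4*(-⅕) = -⅘ ≈ -0.80000)
y(c, C) = -6*C (y(c, C) = (-c - 6*C) + c = -6*C)
a = -12/5 (a = (-6*(-2)*(-⅘))/4 = (12*(-⅘))/4 = (¼)*(-48/5) = -12/5 ≈ -2.4000)
1/(3261 - a) = 1/(3261 - 1*(-12/5)) = 1/(3261 + 12/5) = 1/(16317/5) = 5/16317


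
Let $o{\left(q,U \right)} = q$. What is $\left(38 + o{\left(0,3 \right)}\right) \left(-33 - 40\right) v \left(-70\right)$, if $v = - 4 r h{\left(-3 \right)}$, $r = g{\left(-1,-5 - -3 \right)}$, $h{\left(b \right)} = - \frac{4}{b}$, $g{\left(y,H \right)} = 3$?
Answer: $-3106880$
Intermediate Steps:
$r = 3$
$v = -16$ ($v = \left(-4\right) 3 \left(- \frac{4}{-3}\right) = - 12 \left(\left(-4\right) \left(- \frac{1}{3}\right)\right) = \left(-12\right) \frac{4}{3} = -16$)
$\left(38 + o{\left(0,3 \right)}\right) \left(-33 - 40\right) v \left(-70\right) = \left(38 + 0\right) \left(-33 - 40\right) \left(-16\right) \left(-70\right) = 38 \left(-73\right) \left(-16\right) \left(-70\right) = \left(-2774\right) \left(-16\right) \left(-70\right) = 44384 \left(-70\right) = -3106880$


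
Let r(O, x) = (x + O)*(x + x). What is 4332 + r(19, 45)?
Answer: 10092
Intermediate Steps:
r(O, x) = 2*x*(O + x) (r(O, x) = (O + x)*(2*x) = 2*x*(O + x))
4332 + r(19, 45) = 4332 + 2*45*(19 + 45) = 4332 + 2*45*64 = 4332 + 5760 = 10092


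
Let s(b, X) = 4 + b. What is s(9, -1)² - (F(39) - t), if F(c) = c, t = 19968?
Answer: 20098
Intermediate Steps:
s(9, -1)² - (F(39) - t) = (4 + 9)² - (39 - 1*19968) = 13² - (39 - 19968) = 169 - 1*(-19929) = 169 + 19929 = 20098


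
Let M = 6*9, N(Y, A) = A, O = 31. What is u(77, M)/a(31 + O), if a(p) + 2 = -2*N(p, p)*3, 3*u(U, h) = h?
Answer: -9/187 ≈ -0.048128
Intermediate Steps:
M = 54
u(U, h) = h/3
a(p) = -2 - 6*p (a(p) = -2 - 2*p*3 = -2 - 6*p)
u(77, M)/a(31 + O) = ((1/3)*54)/(-2 - 6*(31 + 31)) = 18/(-2 - 6*62) = 18/(-2 - 372) = 18/(-374) = 18*(-1/374) = -9/187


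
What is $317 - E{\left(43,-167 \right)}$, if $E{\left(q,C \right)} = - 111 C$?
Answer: $-18220$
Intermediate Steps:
$317 - E{\left(43,-167 \right)} = 317 - \left(-111\right) \left(-167\right) = 317 - 18537 = -18220$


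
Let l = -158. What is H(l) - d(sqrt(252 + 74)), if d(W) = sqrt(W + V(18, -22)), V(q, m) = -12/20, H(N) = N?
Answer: -158 - sqrt(-15 + 25*sqrt(326))/5 ≈ -162.18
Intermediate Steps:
V(q, m) = -3/5 (V(q, m) = -12*1/20 = -3/5)
d(W) = sqrt(-3/5 + W) (d(W) = sqrt(W - 3/5) = sqrt(-3/5 + W))
H(l) - d(sqrt(252 + 74)) = -158 - sqrt(-15 + 25*sqrt(252 + 74))/5 = -158 - sqrt(-15 + 25*sqrt(326))/5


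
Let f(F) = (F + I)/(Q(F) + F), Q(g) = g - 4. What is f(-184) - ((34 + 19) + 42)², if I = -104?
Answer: -279751/31 ≈ -9024.2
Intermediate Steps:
Q(g) = -4 + g
f(F) = (-104 + F)/(-4 + 2*F) (f(F) = (F - 104)/((-4 + F) + F) = (-104 + F)/(-4 + 2*F))
f(-184) - ((34 + 19) + 42)² = (-104 - 184)/(2*(-2 - 184)) - ((34 + 19) + 42)² = (½)*(-288)/(-186) - (53 + 42)² = (½)*(-1/186)*(-288) - 1*95² = 24/31 - 1*9025 = 24/31 - 9025 = -279751/31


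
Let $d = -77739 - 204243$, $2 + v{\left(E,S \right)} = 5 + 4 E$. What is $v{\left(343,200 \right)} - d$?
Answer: $283357$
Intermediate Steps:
$v{\left(E,S \right)} = 3 + 4 E$ ($v{\left(E,S \right)} = -2 + \left(5 + 4 E\right) = 3 + 4 E$)
$d = -281982$
$v{\left(343,200 \right)} - d = \left(3 + 4 \cdot 343\right) - -281982 = \left(3 + 1372\right) + 281982 = 1375 + 281982 = 283357$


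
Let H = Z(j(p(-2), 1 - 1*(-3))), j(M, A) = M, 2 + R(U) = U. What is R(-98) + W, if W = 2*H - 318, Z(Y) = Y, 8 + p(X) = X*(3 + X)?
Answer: -438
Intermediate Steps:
R(U) = -2 + U
p(X) = -8 + X*(3 + X)
H = -10 (H = -8 + (-2)**2 + 3*(-2) = -8 + 4 - 6 = -10)
W = -338 (W = 2*(-10) - 318 = -20 - 318 = -338)
R(-98) + W = (-2 - 98) - 338 = -100 - 338 = -438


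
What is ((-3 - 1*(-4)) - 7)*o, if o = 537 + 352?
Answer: -5334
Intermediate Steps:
o = 889
((-3 - 1*(-4)) - 7)*o = ((-3 - 1*(-4)) - 7)*889 = ((-3 + 4) - 7)*889 = (1 - 7)*889 = -6*889 = -5334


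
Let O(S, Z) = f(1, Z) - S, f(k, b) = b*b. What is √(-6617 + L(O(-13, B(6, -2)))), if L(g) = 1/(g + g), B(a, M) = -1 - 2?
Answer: I*√3202617/22 ≈ 81.345*I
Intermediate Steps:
B(a, M) = -3
f(k, b) = b²
O(S, Z) = Z² - S
L(g) = 1/(2*g)
√(-6617 + L(O(-13, B(6, -2)))) = √(-6617 + 1/(2*((-3)² - 1*(-13)))) = √(-6617 + 1/(2*(9 + 13))) = √(-6617 + (½)/22) = √(-6617 + (½)*(1/22)) = √(-6617 + 1/44) = √(-291147/44) = I*√3202617/22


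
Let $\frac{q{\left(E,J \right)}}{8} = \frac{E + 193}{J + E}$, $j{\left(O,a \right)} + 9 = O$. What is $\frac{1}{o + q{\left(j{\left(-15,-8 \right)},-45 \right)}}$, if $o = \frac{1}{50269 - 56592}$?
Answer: $- \frac{436287}{8548765} \approx -0.051035$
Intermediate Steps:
$j{\left(O,a \right)} = -9 + O$
$q{\left(E,J \right)} = \frac{8 \left(193 + E\right)}{E + J}$ ($q{\left(E,J \right)} = 8 \frac{E + 193}{J + E} = 8 \frac{193 + E}{E + J} = \frac{8 \left(193 + E\right)}{E + J}$)
$o = - \frac{1}{6323}$ ($o = \frac{1}{-6323} = - \frac{1}{6323} \approx -0.00015815$)
$\frac{1}{o + q{\left(j{\left(-15,-8 \right)},-45 \right)}} = \frac{1}{- \frac{1}{6323} + \frac{8 \left(193 - 24\right)}{\left(-9 - 15\right) - 45}} = \frac{1}{- \frac{1}{6323} + \frac{8 \left(193 - 24\right)}{-24 - 45}} = \frac{1}{- \frac{1}{6323} + 8 \frac{1}{-69} \cdot 169} = \frac{1}{- \frac{1}{6323} + 8 \left(- \frac{1}{69}\right) 169} = \frac{1}{- \frac{1}{6323} - \frac{1352}{69}} = \frac{1}{- \frac{8548765}{436287}} = - \frac{436287}{8548765}$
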